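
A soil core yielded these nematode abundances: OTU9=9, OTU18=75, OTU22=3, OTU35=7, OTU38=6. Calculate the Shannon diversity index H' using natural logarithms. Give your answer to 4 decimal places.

0.8926

Total N = 9+75+3+7+6 = 100, so the proportions are 0.09, 0.75, 0.03, 0.07, 0.06 (working shown to 6 dp, full precision carried).
Each pᵢ ln pᵢ term: 0.09×(-2.407946)=-0.216715, 0.75×(-0.287682)=-0.215762, 0.03×(-3.506558)=-0.105197, 0.07×(-2.659260)=-0.186148, 0.06×(-2.813411)=-0.168805.
Sum = -0.892626, so H' = 0.8926.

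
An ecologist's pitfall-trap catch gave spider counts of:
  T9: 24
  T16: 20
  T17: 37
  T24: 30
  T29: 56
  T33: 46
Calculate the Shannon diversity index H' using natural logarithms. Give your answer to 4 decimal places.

Total N = 24+20+37+30+56+46 = 213, so the proportions are 0.112676, 0.093897, 0.173709, 0.140845, 0.262911, 0.215962 (working shown to 6 dp, full precision carried).
Each pᵢ ln pᵢ term: 0.112676×(-2.183238)=-0.245999, 0.093897×(-2.365560)=-0.222118, 0.173709×(-1.750374)=-0.304056, 0.140845×(-1.960095)=-0.276070, 0.262911×(-1.335940)=-0.351233, 0.215962×(-1.532651)=-0.330995.
Sum = -1.730470, so H' = 1.7305.

1.7305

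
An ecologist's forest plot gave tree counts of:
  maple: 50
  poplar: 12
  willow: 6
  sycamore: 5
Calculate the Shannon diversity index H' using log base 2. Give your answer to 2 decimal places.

1.36

Total N = 50+12+6+5 = 73, so the proportions are 0.6849, 0.1644, 0.0822, 0.0685 (working shown to 4 dp, full precision carried).
Each pᵢ log₂ pᵢ term: 0.6849×(-0.5460)=-0.3740, 0.1644×(-2.6049)=-0.4282, 0.0822×(-3.6049)=-0.2963, 0.0685×(-3.8679)=-0.2649.
Sum = -1.3634, so H' = 1.36.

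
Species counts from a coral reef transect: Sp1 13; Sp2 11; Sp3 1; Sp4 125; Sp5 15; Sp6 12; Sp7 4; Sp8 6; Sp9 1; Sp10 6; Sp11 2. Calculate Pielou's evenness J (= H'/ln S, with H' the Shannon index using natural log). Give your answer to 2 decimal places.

0.58

Total N = 13+11+1+125+15+12+4+6+1+6+2 = 196, so the proportions are 0.0663, 0.0561, 0.0051, 0.6378, 0.0765, 0.0612, 0.0204, 0.0306, 0.0051, 0.0306, 0.0102 (working shown to 4 dp, full precision carried).
H' = −Σ pᵢ ln pᵢ = −((-0.1800) + (-0.1616) + (-0.0269) + (-0.2869) + (-0.1967) + (-0.1710) + (-0.0794) + (-0.1067) + (-0.0269) + (-0.1067) + (-0.0468)) = 1.3897.
With S = 11 species, ln S = 2.3979, so J = 1.3897/2.3979 = 0.5795, i.e. 0.58 to 2 decimal places.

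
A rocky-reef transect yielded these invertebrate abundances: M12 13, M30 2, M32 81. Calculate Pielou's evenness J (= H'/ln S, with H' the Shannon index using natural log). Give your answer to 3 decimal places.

Total N = 13+2+81 = 96, so the proportions are 0.13542, 0.02083, 0.84375 (working shown to 5 dp, full precision carried).
H' = −Σ pᵢ ln pᵢ = −((-0.27075) + (-0.08065) + (-0.14335)) = 0.49475.
With S = 3 species, ln S = 1.09861, so J = 0.49475/1.09861 = 0.45034, i.e. 0.450 to 3 decimal places.

0.450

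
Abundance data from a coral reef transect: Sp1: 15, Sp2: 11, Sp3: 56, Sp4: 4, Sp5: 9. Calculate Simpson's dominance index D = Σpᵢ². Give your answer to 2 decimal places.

0.40

Total N = 15+11+56+4+9 = 95, so the proportions are 0.1579, 0.1158, 0.5895, 0.0421, 0.0947 (working shown to 4 dp, full precision carried).
D = 0.1579² + 0.1158² + 0.5895² + 0.0421² + 0.0947² = 0.0249 + 0.0134 + 0.3475 + 0.0018 + 0.0090 = 0.3966.
To 2 decimal places, D = 0.40.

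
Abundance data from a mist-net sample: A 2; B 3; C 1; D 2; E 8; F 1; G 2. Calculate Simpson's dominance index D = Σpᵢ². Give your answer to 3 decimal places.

0.241

Total N = 2+3+1+2+8+1+2 = 19, so the proportions are 0.10526, 0.15789, 0.05263, 0.10526, 0.42105, 0.05263, 0.10526 (working shown to 5 dp, full precision carried).
D = 0.10526² + 0.15789² + 0.05263² + 0.10526² + 0.42105² + 0.05263² + 0.10526² = 0.01108 + 0.02493 + 0.00277 + 0.01108 + 0.17729 + 0.00277 + 0.01108 = 0.24100.
To 3 decimal places, D = 0.241.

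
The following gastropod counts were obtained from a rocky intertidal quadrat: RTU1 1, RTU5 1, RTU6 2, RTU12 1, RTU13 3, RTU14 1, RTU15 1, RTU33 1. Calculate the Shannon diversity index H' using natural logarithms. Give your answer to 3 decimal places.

Total N = 1+1+2+1+3+1+1+1 = 11, so the proportions are 0.09091, 0.09091, 0.18182, 0.09091, 0.27273, 0.09091, 0.09091, 0.09091 (working shown to 5 dp, full precision carried).
Each pᵢ ln pᵢ term: 0.09091×(-2.39790)=-0.21799, 0.09091×(-2.39790)=-0.21799, 0.18182×(-1.70475)=-0.30995, 0.09091×(-2.39790)=-0.21799, 0.27273×(-1.29928)=-0.35435, 0.09091×(-2.39790)=-0.21799, 0.09091×(-2.39790)=-0.21799, 0.09091×(-2.39790)=-0.21799.
Sum = -1.97225, so H' = 1.972.

1.972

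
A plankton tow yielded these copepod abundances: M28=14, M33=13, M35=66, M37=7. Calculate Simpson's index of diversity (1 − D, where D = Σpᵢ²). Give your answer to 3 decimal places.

Total N = 14+13+66+7 = 100, so the proportions are 0.14, 0.13, 0.66, 0.07 (working shown to 5 dp, full precision carried).
D = 0.14² + 0.13² + 0.66² + 0.07² = 0.01960 + 0.01690 + 0.43560 + 0.00490 = 0.47700.
So 1 − D = 0.52300, i.e. 0.523 to 3 decimal places.

0.523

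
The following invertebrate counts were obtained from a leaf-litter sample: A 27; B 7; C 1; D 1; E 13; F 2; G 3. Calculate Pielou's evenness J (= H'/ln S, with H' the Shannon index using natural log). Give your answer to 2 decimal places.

Total N = 27+7+1+1+13+2+3 = 54, so the proportions are 0.5, 0.1296, 0.0185, 0.0185, 0.2407, 0.037, 0.0556 (working shown to 4 dp, full precision carried).
H' = −Σ pᵢ ln pᵢ = −((-0.3466) + (-0.2648) + (-0.0739) + (-0.0739) + (-0.3428) + (-0.1221) + (-0.1606)) = 1.3846.
With S = 7 species, ln S = 1.9459, so J = 1.3846/1.9459 = 0.7116, i.e. 0.71 to 2 decimal places.

0.71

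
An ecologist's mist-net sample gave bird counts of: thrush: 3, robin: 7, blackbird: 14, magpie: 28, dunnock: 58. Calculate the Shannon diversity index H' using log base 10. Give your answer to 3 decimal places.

0.531

Total N = 3+7+14+28+58 = 110, so the proportions are 0.02727, 0.06364, 0.12727, 0.25455, 0.52727 (working shown to 5 dp, full precision carried).
Each pᵢ log₁₀ pᵢ term: 0.02727×(-1.56427)=-0.04266, 0.06364×(-1.19629)=-0.07613, 0.12727×(-0.89526)=-0.11394, 0.25455×(-0.59423)=-0.15126, 0.52727×(-0.27796)=-0.14656.
Sum = -0.53056, so H' = 0.531.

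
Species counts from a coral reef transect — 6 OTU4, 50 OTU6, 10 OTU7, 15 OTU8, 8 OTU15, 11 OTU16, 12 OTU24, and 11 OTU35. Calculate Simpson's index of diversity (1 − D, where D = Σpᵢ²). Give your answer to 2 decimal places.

Total N = 6+50+10+15+8+11+12+11 = 123, so the proportions are 0.0488, 0.4065, 0.0813, 0.122, 0.065, 0.0894, 0.0976, 0.0894 (working shown to 4 dp, full precision carried).
D = 0.0488² + 0.4065² + 0.0813² + 0.122² + 0.065² + 0.0894² + 0.0976² + 0.0894² = 0.0024 + 0.1652 + 0.0066 + 0.0149 + 0.0042 + 0.0080 + 0.0095 + 0.0080 = 0.2189.
So 1 − D = 0.7811, i.e. 0.78 to 2 decimal places.

0.78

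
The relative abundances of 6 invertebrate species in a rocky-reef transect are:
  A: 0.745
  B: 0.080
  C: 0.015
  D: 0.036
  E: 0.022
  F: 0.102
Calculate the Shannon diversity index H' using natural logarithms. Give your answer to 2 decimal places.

Each pᵢ ln pᵢ term (working shown to 4 dp, full precision carried): 0.745×(-0.2944)=-0.2193, 0.08×(-2.5257)=-0.2021, 0.015×(-4.1997)=-0.0630, 0.036×(-3.3242)=-0.1197, 0.022×(-3.8167)=-0.0840, 0.102×(-2.2828)=-0.2328.
Sum = -0.9208, so H' = 0.92.

0.92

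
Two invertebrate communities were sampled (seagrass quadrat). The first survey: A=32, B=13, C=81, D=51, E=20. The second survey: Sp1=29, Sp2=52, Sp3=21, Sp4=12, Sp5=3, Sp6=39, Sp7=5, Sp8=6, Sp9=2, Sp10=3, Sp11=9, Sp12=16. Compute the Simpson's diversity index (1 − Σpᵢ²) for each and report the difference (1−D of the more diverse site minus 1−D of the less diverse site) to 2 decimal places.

The first survey: N=197, proportions 0.1624, 0.066, 0.4112, 0.2589, 0.1015, giving 1−D = 0.7229 (working shown to 4 dp, full precision carried).
The second survey: N=197, proportions 0.1472, 0.264, 0.1066, 0.0609, 0.0152, 0.198, 0.0254, 0.0305, 0.0102, 0.0152, 0.0457, 0.0812, giving 1−D = 0.8436.
Difference = |0.7229 − 0.8436| = 0.1207, i.e. 0.12 to 2 decimal places.

0.12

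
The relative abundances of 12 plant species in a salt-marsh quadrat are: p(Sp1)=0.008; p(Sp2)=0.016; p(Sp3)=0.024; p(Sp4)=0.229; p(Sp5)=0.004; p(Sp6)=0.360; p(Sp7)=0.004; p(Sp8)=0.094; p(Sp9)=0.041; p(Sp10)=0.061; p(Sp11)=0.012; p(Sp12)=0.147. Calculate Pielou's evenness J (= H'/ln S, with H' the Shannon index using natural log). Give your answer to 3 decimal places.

0.725

H' = −Σ pᵢ ln pᵢ = −((-0.03863) + (-0.06616) + (-0.08951) + (-0.33755) + (-0.02209) + (-0.36779) + (-0.02209) + (-0.22226) + (-0.13096) + (-0.17061) + (-0.05307) + (-0.28185)) = 1.80257 (working shown to 5 dp, full precision carried).
With S = 12 species, ln S = 2.48491, so J = 1.80257/2.48491 = 0.72541, i.e. 0.725 to 3 decimal places.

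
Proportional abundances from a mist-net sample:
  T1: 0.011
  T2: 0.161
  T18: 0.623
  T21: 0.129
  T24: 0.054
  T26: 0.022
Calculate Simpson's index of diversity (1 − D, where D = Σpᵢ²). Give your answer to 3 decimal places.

D = 0.011² + 0.161² + 0.623² + 0.129² + 0.054² + 0.022² = 0.00012 + 0.02592 + 0.38813 + 0.01664 + 0.00292 + 0.00048 = 0.43421 (working shown to 5 dp, full precision carried).
So 1 − D = 0.56579, i.e. 0.566 to 3 decimal places.

0.566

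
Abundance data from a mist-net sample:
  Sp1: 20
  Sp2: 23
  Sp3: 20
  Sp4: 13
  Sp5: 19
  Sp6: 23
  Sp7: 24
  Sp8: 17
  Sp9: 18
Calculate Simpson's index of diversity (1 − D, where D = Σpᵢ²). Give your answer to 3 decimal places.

Total N = 20+23+20+13+19+23+24+17+18 = 177, so the proportions are 0.11299, 0.12994, 0.11299, 0.07345, 0.10734, 0.12994, 0.13559, 0.09605, 0.10169 (working shown to 5 dp, full precision carried).
D = 0.11299² + 0.12994² + 0.11299² + 0.07345² + 0.10734² + 0.12994² + 0.13559² + 0.09605² + 0.10169² = 0.01277 + 0.01689 + 0.01277 + 0.00539 + 0.01152 + 0.01689 + 0.01839 + 0.00922 + 0.01034 = 0.11418.
So 1 − D = 0.88582, i.e. 0.886 to 3 decimal places.

0.886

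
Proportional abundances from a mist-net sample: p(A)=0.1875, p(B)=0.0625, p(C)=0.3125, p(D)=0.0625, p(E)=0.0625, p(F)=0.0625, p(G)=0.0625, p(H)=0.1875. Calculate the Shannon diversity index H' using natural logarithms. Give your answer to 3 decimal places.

Each pᵢ ln pᵢ term (working shown to 5 dp, full precision carried): 0.1875×(-1.67398)=-0.31387, 0.0625×(-2.77259)=-0.17329, 0.3125×(-1.16315)=-0.36348, 0.0625×(-2.77259)=-0.17329, 0.0625×(-2.77259)=-0.17329, 0.0625×(-2.77259)=-0.17329, 0.0625×(-2.77259)=-0.17329, 0.1875×(-1.67398)=-0.31387.
Sum = -1.85766, so H' = 1.858.

1.858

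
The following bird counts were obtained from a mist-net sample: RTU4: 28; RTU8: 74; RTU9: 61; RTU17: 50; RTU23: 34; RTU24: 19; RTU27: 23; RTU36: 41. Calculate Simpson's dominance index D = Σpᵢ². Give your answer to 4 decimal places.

0.1488

Total N = 28+74+61+50+34+19+23+41 = 330, so the proportions are 0.084848, 0.224242, 0.184848, 0.151515, 0.10303, 0.057576, 0.069697, 0.124242 (working shown to 6 dp, full precision carried).
D = 0.084848² + 0.224242² + 0.184848² + 0.151515² + 0.10303² + 0.057576² + 0.069697² + 0.124242² = 0.007199 + 0.050285 + 0.034169 + 0.022957 + 0.010615 + 0.003315 + 0.004858 + 0.015436 = 0.148834.
To 4 decimal places, D = 0.1488.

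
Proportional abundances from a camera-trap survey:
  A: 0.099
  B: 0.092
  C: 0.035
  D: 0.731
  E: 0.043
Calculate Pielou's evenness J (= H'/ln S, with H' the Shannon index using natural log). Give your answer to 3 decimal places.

0.578

H' = −Σ pᵢ ln pᵢ = −((-0.22895) + (-0.21951) + (-0.11733) + (-0.22905) + (-0.13530)) = 0.93015 (working shown to 5 dp, full precision carried).
With S = 5 species, ln S = 1.60944, so J = 0.93015/1.60944 = 0.57793, i.e. 0.578 to 3 decimal places.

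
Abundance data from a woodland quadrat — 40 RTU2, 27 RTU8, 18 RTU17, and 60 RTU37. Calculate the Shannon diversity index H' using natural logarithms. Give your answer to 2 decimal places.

1.29

Total N = 40+27+18+60 = 145, so the proportions are 0.2759, 0.1862, 0.1241, 0.4138 (working shown to 4 dp, full precision carried).
Each pᵢ ln pᵢ term: 0.2759×(-1.2879)=-0.3553, 0.1862×(-1.6809)=-0.3130, 0.1241×(-2.0864)=-0.2590, 0.4138×(-0.8824)=-0.3651.
Sum = -1.2924, so H' = 1.29.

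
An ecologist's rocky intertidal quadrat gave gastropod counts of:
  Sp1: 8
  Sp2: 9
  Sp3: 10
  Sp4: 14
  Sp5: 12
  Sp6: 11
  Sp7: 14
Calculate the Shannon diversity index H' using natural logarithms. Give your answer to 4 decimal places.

1.9269

Total N = 8+9+10+14+12+11+14 = 78, so the proportions are 0.102564, 0.115385, 0.128205, 0.179487, 0.153846, 0.141026, 0.179487 (working shown to 6 dp, full precision carried).
Each pᵢ ln pᵢ term: 0.102564×(-2.277267)=-0.233566, 0.115385×(-2.159484)=-0.249171, 0.128205×(-2.054124)=-0.263349, 0.179487×(-1.717651)=-0.308296, 0.153846×(-1.871802)=-0.287970, 0.141026×(-1.958814)=-0.276243, 0.179487×(-1.717651)=-0.308296.
Sum = -1.926892, so H' = 1.9269.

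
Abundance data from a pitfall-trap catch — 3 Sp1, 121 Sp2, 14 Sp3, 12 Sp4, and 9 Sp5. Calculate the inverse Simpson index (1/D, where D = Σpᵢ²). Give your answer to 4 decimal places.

Total N = 3+121+14+12+9 = 159, so the proportions are 0.0188679, 0.7610063, 0.0880503, 0.0754717, 0.0566038 (working shown to 7 dp, full precision carried).
D = 0.0188679² + 0.7610063² + 0.0880503² + 0.0754717² + 0.0566038² = 0.0003560 + 0.5791306 + 0.0077529 + 0.0056960 + 0.0032040 = 0.5961394.
So 1/D = 1.677460, i.e. 1.6775 to 4 decimal places.

1.6775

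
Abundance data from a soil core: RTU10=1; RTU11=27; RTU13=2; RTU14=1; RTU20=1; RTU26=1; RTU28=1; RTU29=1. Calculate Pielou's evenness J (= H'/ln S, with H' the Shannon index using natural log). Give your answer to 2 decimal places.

0.47

Total N = 1+27+2+1+1+1+1+1 = 35, so the proportions are 0.0286, 0.7714, 0.0571, 0.0286, 0.0286, 0.0286, 0.0286, 0.0286 (working shown to 4 dp, full precision carried).
H' = −Σ pᵢ ln pᵢ = −((-0.1016) + (-0.2002) + (-0.1636) + (-0.1016) + (-0.1016) + (-0.1016) + (-0.1016) + (-0.1016)) = 0.9732.
With S = 8 species, ln S = 2.0794, so J = 0.9732/2.0794 = 0.4680, i.e. 0.47 to 2 decimal places.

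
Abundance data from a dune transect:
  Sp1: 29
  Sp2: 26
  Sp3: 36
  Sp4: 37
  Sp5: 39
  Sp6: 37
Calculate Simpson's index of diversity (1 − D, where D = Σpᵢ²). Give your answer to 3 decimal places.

0.830

Total N = 29+26+36+37+39+37 = 204, so the proportions are 0.14216, 0.12745, 0.17647, 0.18137, 0.19118, 0.18137 (working shown to 5 dp, full precision carried).
D = 0.14216² + 0.12745² + 0.17647² + 0.18137² + 0.19118² + 0.18137² = 0.02021 + 0.01624 + 0.03114 + 0.03290 + 0.03655 + 0.03290 = 0.16993.
So 1 − D = 0.83007, i.e. 0.830 to 3 decimal places.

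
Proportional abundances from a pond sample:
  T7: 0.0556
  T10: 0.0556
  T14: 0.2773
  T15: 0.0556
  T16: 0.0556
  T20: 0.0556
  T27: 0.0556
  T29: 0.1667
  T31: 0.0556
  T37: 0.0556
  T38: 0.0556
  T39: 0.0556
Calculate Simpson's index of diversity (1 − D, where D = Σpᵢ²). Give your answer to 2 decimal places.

0.86

D = 0.0556² + 0.0556² + 0.2773² + 0.0556² + 0.0556² + 0.0556² + 0.0556² + 0.1667² + 0.0556² + 0.0556² + 0.0556² + 0.0556² = 0.0031 + 0.0031 + 0.0769 + 0.0031 + 0.0031 + 0.0031 + 0.0031 + 0.0278 + 0.0031 + 0.0031 + 0.0031 + 0.0031 = 0.1356 (working shown to 4 dp, full precision carried).
So 1 − D = 0.8644, i.e. 0.86 to 2 decimal places.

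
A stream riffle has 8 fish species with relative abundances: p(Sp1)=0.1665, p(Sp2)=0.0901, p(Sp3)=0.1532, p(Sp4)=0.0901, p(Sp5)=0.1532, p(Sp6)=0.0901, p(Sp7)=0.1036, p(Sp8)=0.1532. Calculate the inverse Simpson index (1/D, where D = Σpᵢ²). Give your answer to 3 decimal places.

D = 0.1665² + 0.0901² + 0.1532² + 0.0901² + 0.1532² + 0.0901² + 0.1036² + 0.1532² = 0.0277223 + 0.0081180 + 0.0234702 + 0.0081180 + 0.0234702 + 0.0081180 + 0.0107330 + 0.0234702 = 0.1332200 (working shown to 7 dp, full precision carried).
So 1/D = 7.50638, i.e. 7.506 to 3 decimal places.

7.506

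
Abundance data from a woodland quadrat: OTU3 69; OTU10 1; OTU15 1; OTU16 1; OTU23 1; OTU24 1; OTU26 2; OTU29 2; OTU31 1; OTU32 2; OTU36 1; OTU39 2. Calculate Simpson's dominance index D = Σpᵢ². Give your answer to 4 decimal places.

0.6780

Total N = 69+1+1+1+1+1+2+2+1+2+1+2 = 84, so the proportions are 0.821429, 0.011905, 0.011905, 0.011905, 0.011905, 0.011905, 0.02381, 0.02381, 0.011905, 0.02381, 0.011905, 0.02381 (working shown to 6 dp, full precision carried).
D = 0.821429² + 0.011905² + 0.011905² + 0.011905² + 0.011905² + 0.011905² + 0.02381² + 0.02381² + 0.011905² + 0.02381² + 0.011905² + 0.02381² = 0.674745 + 0.000142 + 0.000142 + 0.000142 + 0.000142 + 0.000142 + 0.000567 + 0.000567 + 0.000142 + 0.000567 + 0.000142 + 0.000567 = 0.678005.
To 4 decimal places, D = 0.6780.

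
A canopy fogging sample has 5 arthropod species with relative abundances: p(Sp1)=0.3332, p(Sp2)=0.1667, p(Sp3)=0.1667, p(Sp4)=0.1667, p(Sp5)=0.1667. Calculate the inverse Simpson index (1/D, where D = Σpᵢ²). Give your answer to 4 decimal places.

D = 0.3332² + 0.1667² + 0.1667² + 0.1667² + 0.1667² = 0.11102224 + 0.02778889 + 0.02778889 + 0.02778889 + 0.02778889 = 0.22217780 (working shown to 8 dp, full precision carried).
So 1/D = 4.500900, i.e. 4.5009 to 4 decimal places.

4.5009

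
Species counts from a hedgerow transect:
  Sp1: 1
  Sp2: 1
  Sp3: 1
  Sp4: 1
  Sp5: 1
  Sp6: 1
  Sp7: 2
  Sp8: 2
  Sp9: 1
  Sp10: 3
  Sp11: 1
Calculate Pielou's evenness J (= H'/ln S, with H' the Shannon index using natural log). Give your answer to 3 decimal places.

0.961

Total N = 1+1+1+1+1+1+2+2+1+3+1 = 15, so the proportions are 0.06667, 0.06667, 0.06667, 0.06667, 0.06667, 0.06667, 0.13333, 0.13333, 0.06667, 0.2, 0.06667 (working shown to 5 dp, full precision carried).
H' = −Σ pᵢ ln pᵢ = −((-0.18054) + (-0.18054) + (-0.18054) + (-0.18054) + (-0.18054) + (-0.18054) + (-0.26865) + (-0.26865) + (-0.18054) + (-0.32189) + (-0.18054)) = 2.30349.
With S = 11 species, ln S = 2.39790, so J = 2.30349/2.39790 = 0.96063, i.e. 0.961 to 3 decimal places.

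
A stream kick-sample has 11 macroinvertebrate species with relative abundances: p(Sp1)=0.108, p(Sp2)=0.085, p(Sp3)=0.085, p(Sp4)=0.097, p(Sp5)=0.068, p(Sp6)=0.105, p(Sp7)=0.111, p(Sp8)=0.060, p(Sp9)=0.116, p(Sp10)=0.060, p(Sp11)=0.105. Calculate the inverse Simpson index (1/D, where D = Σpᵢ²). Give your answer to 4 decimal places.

10.5071

D = 0.108² + 0.085² + 0.085² + 0.097² + 0.068² + 0.105² + 0.111² + 0.06² + 0.116² + 0.06² + 0.105² = 0.011664000 + 0.007225000 + 0.007225000 + 0.009409000 + 0.004624000 + 0.011025000 + 0.012321000 + 0.003600000 + 0.013456000 + 0.003600000 + 0.011025000 = 0.095174000 (working shown to 9 dp, full precision carried).
So 1/D = 10.507071, i.e. 10.5071 to 4 decimal places.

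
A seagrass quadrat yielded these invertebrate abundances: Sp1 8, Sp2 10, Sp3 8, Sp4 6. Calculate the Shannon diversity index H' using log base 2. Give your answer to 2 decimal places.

1.98

Total N = 8+10+8+6 = 32, so the proportions are 0.25, 0.3125, 0.25, 0.1875 (working shown to 4 dp, full precision carried).
Each pᵢ log₂ pᵢ term: 0.25×(-2.0000)=-0.5000, 0.3125×(-1.6781)=-0.5244, 0.25×(-2.0000)=-0.5000, 0.1875×(-2.4150)=-0.4528.
Sum = -1.9772, so H' = 1.98.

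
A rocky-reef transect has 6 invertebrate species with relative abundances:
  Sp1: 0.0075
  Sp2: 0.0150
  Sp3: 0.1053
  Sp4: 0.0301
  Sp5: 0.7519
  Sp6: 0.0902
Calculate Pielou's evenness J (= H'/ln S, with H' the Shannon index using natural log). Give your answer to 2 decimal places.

H' = −Σ pᵢ ln pᵢ = −((-0.0367) + (-0.0630) + (-0.2370) + (-0.1054) + (-0.2144) + (-0.2170)) = 0.8736 (working shown to 4 dp, full precision carried).
With S = 6 species, ln S = 1.7918, so J = 0.8736/1.7918 = 0.4875, i.e. 0.49 to 2 decimal places.

0.49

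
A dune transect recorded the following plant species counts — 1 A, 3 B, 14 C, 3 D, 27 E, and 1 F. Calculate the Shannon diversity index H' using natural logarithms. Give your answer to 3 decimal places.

1.187

Total N = 1+3+14+3+27+1 = 49, so the proportions are 0.02041, 0.06122, 0.28571, 0.06122, 0.55102, 0.02041 (working shown to 5 dp, full precision carried).
Each pᵢ ln pᵢ term: 0.02041×(-3.89182)=-0.07942, 0.06122×(-2.79321)=-0.17101, 0.28571×(-1.25276)=-0.35793, 0.06122×(-2.79321)=-0.17101, 0.55102×(-0.59598)=-0.32840, 0.02041×(-3.89182)=-0.07942.
Sum = -1.18721, so H' = 1.187.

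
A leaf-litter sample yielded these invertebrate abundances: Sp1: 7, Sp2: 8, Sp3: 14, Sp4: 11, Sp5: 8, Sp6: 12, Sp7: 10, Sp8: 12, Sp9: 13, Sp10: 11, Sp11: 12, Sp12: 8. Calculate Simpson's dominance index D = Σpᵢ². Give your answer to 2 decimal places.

Total N = 7+8+14+11+8+12+10+12+13+11+12+8 = 126, so the proportions are 0.0556, 0.0635, 0.1111, 0.0873, 0.0635, 0.0952, 0.0794, 0.0952, 0.1032, 0.0873, 0.0952, 0.0635 (working shown to 4 dp, full precision carried).
D = 0.0556² + 0.0635² + 0.1111² + 0.0873² + 0.0635² + 0.0952² + 0.0794² + 0.0952² + 0.1032² + 0.0873² + 0.0952² + 0.0635² = 0.0031 + 0.0040 + 0.0123 + 0.0076 + 0.0040 + 0.0091 + 0.0063 + 0.0091 + 0.0106 + 0.0076 + 0.0091 + 0.0040 = 0.0869.
To 2 decimal places, D = 0.09.

0.09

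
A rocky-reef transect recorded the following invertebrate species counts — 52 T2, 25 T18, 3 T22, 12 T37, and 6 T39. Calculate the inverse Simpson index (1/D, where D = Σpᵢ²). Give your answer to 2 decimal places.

2.73

Total N = 52+25+3+12+6 = 98, so the proportions are 0.53061, 0.2551, 0.03061, 0.12245, 0.06122 (working shown to 5 dp, full precision carried).
D = 0.53061² + 0.2551² + 0.03061² + 0.12245² + 0.06122² = 0.28155 + 0.06508 + 0.00094 + 0.01499 + 0.00375 = 0.36631.
So 1/D = 2.7300, i.e. 2.73 to 2 decimal places.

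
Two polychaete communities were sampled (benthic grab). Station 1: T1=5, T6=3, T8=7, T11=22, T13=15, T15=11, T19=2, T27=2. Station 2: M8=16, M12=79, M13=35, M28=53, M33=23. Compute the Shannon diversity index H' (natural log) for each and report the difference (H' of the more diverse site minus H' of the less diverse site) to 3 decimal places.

0.315

Station 1: N=67, proportions 0.07463, 0.04478, 0.10448, 0.32836, 0.22388, 0.16418, 0.02985, 0.02985, giving H' = 1.77577 (working shown to 5 dp, full precision carried).
Station 2: N=206, proportions 0.07767, 0.3835, 0.1699, 0.25728, 0.11165, giving H' = 1.46124.
Difference = |1.77577 − 1.46124| = 0.31453, i.e. 0.315 to 3 decimal places.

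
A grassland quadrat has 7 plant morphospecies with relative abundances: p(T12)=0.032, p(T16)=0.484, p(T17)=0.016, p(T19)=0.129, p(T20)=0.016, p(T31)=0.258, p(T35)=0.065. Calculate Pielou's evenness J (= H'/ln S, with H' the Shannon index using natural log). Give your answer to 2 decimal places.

H' = −Σ pᵢ ln pᵢ = −((-0.1101) + (-0.3512) + (-0.0662) + (-0.2642) + (-0.0662) + (-0.3495) + (-0.1777)) = 1.3851 (working shown to 4 dp, full precision carried).
With S = 7 species, ln S = 1.9459, so J = 1.3851/1.9459 = 0.7118, i.e. 0.71 to 2 decimal places.

0.71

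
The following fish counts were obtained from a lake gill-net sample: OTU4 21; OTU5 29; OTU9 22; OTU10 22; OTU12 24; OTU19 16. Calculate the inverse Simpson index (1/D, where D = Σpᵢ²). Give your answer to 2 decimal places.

5.83

Total N = 21+29+22+22+24+16 = 134, so the proportions are 0.156716, 0.216418, 0.164179, 0.164179, 0.179104, 0.119403 (working shown to 6 dp, full precision carried).
D = 0.156716² + 0.216418² + 0.164179² + 0.164179² + 0.179104² + 0.119403² = 0.024560 + 0.046837 + 0.026955 + 0.026955 + 0.032078 + 0.014257 = 0.171642.
So 1/D = 5.8261, i.e. 5.83 to 2 decimal places.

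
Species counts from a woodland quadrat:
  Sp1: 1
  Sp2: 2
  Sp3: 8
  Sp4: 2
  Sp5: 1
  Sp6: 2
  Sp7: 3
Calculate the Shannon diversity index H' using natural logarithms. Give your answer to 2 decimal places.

1.68

Total N = 1+2+8+2+1+2+3 = 19, so the proportions are 0.0526, 0.1053, 0.4211, 0.1053, 0.0526, 0.1053, 0.1579 (working shown to 4 dp, full precision carried).
Each pᵢ ln pᵢ term: 0.0526×(-2.9444)=-0.1550, 0.1053×(-2.2513)=-0.2370, 0.4211×(-0.8650)=-0.3642, 0.1053×(-2.2513)=-0.2370, 0.0526×(-2.9444)=-0.1550, 0.1053×(-2.2513)=-0.2370, 0.1579×(-1.8458)=-0.2914.
Sum = -1.6765, so H' = 1.68.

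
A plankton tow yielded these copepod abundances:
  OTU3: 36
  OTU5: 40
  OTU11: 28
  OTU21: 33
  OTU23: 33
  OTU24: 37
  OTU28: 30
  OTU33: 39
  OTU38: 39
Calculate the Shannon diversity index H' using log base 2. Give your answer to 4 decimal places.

3.1603

Total N = 36+40+28+33+33+37+30+39+39 = 315, so the proportions are 0.114286, 0.126984, 0.088889, 0.104762, 0.104762, 0.11746, 0.095238, 0.12381, 0.12381 (working shown to 6 dp, full precision carried).
Each pᵢ log₂ pᵢ term: 0.114286×(-3.129283)=-0.357632, 0.126984×(-2.977280)=-0.378067, 0.088889×(-3.491853)=-0.310387, 0.104762×(-3.254814)=-0.340981, 0.104762×(-3.254814)=-0.340981, 0.11746×(-3.089755)=-0.362924, 0.095238×(-3.392317)=-0.323078, 0.12381×(-3.013806)=-0.373138, 0.12381×(-3.013806)=-0.373138.
Sum = -3.160325, so H' = 3.1603.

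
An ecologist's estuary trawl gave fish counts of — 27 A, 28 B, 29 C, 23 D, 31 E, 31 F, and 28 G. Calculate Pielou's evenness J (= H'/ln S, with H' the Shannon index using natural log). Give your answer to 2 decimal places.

Total N = 27+28+29+23+31+31+28 = 197, so the proportions are 0.1371, 0.1421, 0.1472, 0.1168, 0.1574, 0.1574, 0.1421 (working shown to 4 dp, full precision carried).
H' = −Σ pᵢ ln pᵢ = −((-0.2724) + (-0.2773) + (-0.2820) + (-0.2507) + (-0.2910) + (-0.2910) + (-0.2773)) = 1.9418.
With S = 7 species, ln S = 1.9459, so J = 1.9418/1.9459 = 0.9979, i.e. 1.00 to 2 decimal places.

1.00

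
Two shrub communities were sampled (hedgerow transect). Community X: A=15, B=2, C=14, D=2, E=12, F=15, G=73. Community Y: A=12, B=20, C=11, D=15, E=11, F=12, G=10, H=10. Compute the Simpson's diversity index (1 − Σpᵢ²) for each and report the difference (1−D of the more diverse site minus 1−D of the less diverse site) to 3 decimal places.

0.214

Community X: N=133, proportions 0.11278, 0.01504, 0.10526, 0.01504, 0.09023, 0.11278, 0.54887, giving 1−D = 0.65363 (working shown to 5 dp, full precision carried).
Community Y: N=101, proportions 0.11881, 0.19802, 0.10891, 0.14851, 0.10891, 0.11881, 0.09901, 0.09901, giving 1−D = 0.86717.
Difference = |0.65363 − 0.86717| = 0.21354, i.e. 0.214 to 3 decimal places.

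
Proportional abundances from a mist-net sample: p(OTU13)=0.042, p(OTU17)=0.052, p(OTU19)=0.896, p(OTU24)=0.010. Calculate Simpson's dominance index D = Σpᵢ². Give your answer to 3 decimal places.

0.807

D = 0.042² + 0.052² + 0.896² + 0.01² = 0.00176 + 0.00270 + 0.80282 + 0.00010 = 0.80738 (working shown to 5 dp, full precision carried).
To 3 decimal places, D = 0.807.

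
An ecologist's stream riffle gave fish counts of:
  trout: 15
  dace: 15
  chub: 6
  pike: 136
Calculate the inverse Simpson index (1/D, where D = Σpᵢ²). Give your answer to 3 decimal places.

Total N = 15+15+6+136 = 172, so the proportions are 0.087209, 0.087209, 0.034884, 0.790698 (working shown to 6 dp, full precision carried).
D = 0.087209² + 0.087209² + 0.034884² + 0.790698² = 0.007605 + 0.007605 + 0.001217 + 0.625203 = 0.641631.
So 1/D = 1.55853, i.e. 1.559 to 3 decimal places.

1.559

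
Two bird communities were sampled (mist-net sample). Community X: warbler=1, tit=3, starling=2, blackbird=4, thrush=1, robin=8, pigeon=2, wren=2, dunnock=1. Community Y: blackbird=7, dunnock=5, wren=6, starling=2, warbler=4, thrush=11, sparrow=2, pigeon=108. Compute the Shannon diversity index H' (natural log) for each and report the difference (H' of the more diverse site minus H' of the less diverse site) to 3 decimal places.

0.917

Community X: N=24, proportions 0.04167, 0.125, 0.08333, 0.16667, 0.04167, 0.33333, 0.08333, 0.08333, 0.04167, giving H' = 1.94324 (working shown to 5 dp, full precision carried).
Community Y: N=145, proportions 0.04828, 0.03448, 0.04138, 0.01379, 0.02759, 0.07586, 0.01379, 0.74483, giving H' = 1.02650.
Difference = |1.94324 − 1.02650| = 0.91674, i.e. 0.917 to 3 decimal places.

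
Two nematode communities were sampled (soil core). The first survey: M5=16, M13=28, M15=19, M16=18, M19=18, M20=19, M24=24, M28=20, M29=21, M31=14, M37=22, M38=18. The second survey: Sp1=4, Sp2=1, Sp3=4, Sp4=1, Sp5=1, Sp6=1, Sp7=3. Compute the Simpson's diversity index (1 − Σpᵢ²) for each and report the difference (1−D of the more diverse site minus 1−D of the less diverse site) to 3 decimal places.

0.114

The first survey: N=237, proportions 0.06751, 0.11814, 0.08017, 0.07595, 0.07595, 0.08017, 0.10127, 0.08439, 0.08861, 0.05907, 0.09283, 0.07595, giving 1−D = 0.91399 (working shown to 5 dp, full precision carried).
The second survey: N=15, proportions 0.26667, 0.06667, 0.26667, 0.06667, 0.06667, 0.06667, 0.2, giving 1−D = 0.80000.
Difference = |0.91399 − 0.80000| = 0.11399, i.e. 0.114 to 3 decimal places.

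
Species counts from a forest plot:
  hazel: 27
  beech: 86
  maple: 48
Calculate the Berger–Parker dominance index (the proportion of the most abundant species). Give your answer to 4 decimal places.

0.5342

Total N = 27+86+48 = 161, so the proportions are 0.167702, 0.534161, 0.298137 (working shown to 6 dp, full precision carried).
The largest proportion is 0.534161, i.e. d = 0.5342 to 4 decimal places.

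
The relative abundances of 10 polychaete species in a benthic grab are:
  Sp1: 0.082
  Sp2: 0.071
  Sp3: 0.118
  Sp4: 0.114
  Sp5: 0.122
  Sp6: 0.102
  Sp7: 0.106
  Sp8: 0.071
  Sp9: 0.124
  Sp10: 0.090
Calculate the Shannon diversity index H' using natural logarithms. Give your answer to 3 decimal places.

Each pᵢ ln pᵢ term (working shown to 5 dp, full precision carried): 0.082×(-2.50104)=-0.20508, 0.071×(-2.64508)=-0.18780, 0.118×(-2.13707)=-0.25217, 0.114×(-2.17156)=-0.24756, 0.122×(-2.10373)=-0.25666, 0.102×(-2.28278)=-0.23284, 0.106×(-2.24432)=-0.23790, 0.071×(-2.64508)=-0.18780, 0.124×(-2.08747)=-0.25885, 0.09×(-2.40795)=-0.21672.
Sum = -2.28338, so H' = 2.283.

2.283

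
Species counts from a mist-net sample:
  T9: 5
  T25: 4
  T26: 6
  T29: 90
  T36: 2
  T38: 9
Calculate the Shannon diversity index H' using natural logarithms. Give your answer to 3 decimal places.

Total N = 5+4+6+90+2+9 = 116, so the proportions are 0.0431, 0.03448, 0.05172, 0.77586, 0.01724, 0.07759 (working shown to 5 dp, full precision carried).
Each pᵢ ln pᵢ term: 0.0431×(-3.14415)=-0.13552, 0.03448×(-3.36730)=-0.11611, 0.05172×(-2.96183)=-0.15320, 0.77586×(-0.25378)=-0.19690, 0.01724×(-4.06044)=-0.07001, 0.07759×(-2.55637)=-0.19834.
Sum = -0.87008, so H' = 0.870.

0.870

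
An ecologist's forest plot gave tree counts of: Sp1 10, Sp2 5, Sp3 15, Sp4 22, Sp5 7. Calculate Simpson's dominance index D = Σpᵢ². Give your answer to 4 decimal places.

Total N = 10+5+15+22+7 = 59, so the proportions are 0.169492, 0.084746, 0.254237, 0.372881, 0.118644 (working shown to 6 dp, full precision carried).
D = 0.169492² + 0.084746² + 0.254237² + 0.372881² + 0.118644² = 0.028727 + 0.007182 + 0.064637 + 0.139041 + 0.014076 = 0.253663.
To 4 decimal places, D = 0.2537.

0.2537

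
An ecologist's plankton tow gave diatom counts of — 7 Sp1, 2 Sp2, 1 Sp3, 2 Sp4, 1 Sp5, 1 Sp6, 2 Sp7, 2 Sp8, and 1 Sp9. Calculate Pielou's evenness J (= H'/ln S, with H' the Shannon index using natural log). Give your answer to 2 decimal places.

0.88

Total N = 7+2+1+2+1+1+2+2+1 = 19, so the proportions are 0.3684, 0.1053, 0.0526, 0.1053, 0.0526, 0.0526, 0.1053, 0.1053, 0.0526 (working shown to 4 dp, full precision carried).
H' = −Σ pᵢ ln pᵢ = −((-0.3679) + (-0.2370) + (-0.1550) + (-0.2370) + (-0.1550) + (-0.1550) + (-0.2370) + (-0.2370) + (-0.1550)) = 1.9357.
With S = 9 species, ln S = 2.1972, so J = 1.9357/2.1972 = 0.8810, i.e. 0.88 to 2 decimal places.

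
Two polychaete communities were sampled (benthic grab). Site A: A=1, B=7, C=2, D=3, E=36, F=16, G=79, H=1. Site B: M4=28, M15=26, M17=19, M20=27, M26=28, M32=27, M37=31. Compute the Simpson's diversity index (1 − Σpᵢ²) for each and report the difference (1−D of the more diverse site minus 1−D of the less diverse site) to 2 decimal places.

0.23

Site A: N=145, proportions 0.0069, 0.0483, 0.0138, 0.0207, 0.2483, 0.1103, 0.5448, 0.0069, giving 1−D = 0.6263 (working shown to 4 dp, full precision carried).
Site B: N=186, proportions 0.1505, 0.1398, 0.1022, 0.1452, 0.1505, 0.1452, 0.1667, giving 1−D = 0.8548.
Difference = |0.6263 − 0.8548| = 0.2285, i.e. 0.23 to 2 decimal places.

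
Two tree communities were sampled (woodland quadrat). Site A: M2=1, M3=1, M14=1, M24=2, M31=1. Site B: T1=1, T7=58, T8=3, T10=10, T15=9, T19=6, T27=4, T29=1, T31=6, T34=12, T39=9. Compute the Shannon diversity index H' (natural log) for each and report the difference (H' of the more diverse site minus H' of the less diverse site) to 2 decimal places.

Site A: N=6, proportions 0.1667, 0.1667, 0.1667, 0.3333, 0.1667, giving H' = 1.5607 (working shown to 4 dp, full precision carried).
Site B: N=119, proportions 0.0084, 0.4874, 0.0252, 0.084, 0.0756, 0.0504, 0.0336, 0.0084, 0.0504, 0.1008, 0.0756, giving H' = 1.7687.
Difference = |1.5607 − 1.7687| = 0.2080, i.e. 0.21 to 2 decimal places.

0.21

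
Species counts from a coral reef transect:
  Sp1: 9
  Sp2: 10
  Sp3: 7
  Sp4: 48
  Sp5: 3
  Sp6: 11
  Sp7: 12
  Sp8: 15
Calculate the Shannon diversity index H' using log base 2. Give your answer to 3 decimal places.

2.551

Total N = 9+10+7+48+3+11+12+15 = 115, so the proportions are 0.07826, 0.08696, 0.06087, 0.41739, 0.02609, 0.09565, 0.10435, 0.13043 (working shown to 5 dp, full precision carried).
Each pᵢ log₂ pᵢ term: 0.07826×(-3.67557)=-0.28765, 0.08696×(-3.52356)=-0.30640, 0.06087×(-4.03814)=-0.24580, 0.41739×(-1.26053)=-0.52613, 0.02609×(-5.26053)=-0.13723, 0.09565×(-3.38606)=-0.32388, 0.10435×(-3.26053)=-0.34023, 0.13043×(-2.93860)=-0.38330.
Sum = -2.55062, so H' = 2.551.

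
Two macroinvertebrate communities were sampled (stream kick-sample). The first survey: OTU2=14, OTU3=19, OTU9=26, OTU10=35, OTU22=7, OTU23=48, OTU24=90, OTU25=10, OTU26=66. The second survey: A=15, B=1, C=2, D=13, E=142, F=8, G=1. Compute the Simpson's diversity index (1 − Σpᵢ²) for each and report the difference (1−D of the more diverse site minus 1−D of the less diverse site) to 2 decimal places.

0.45

The first survey: N=315, proportions 0.04444, 0.06032, 0.08254, 0.11111, 0.02222, 0.15238, 0.28571, 0.03175, 0.20952, giving 1−D = 0.82497 (working shown to 5 dp, full precision carried).
The second survey: N=182, proportions 0.08242, 0.00549, 0.01099, 0.07143, 0.78022, 0.04396, 0.00549, giving 1−D = 0.37725.
Difference = |0.82497 − 0.37725| = 0.44772, i.e. 0.45 to 2 decimal places.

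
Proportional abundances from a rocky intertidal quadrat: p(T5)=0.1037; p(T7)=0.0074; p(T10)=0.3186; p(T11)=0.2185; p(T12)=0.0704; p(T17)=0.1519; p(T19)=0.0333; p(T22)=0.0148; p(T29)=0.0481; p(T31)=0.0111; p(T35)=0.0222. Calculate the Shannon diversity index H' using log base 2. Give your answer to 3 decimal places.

2.737

Each pᵢ log₂ pᵢ term (working shown to 5 dp, full precision carried): 0.1037×(-3.26951)=-0.33905, 0.0074×(-7.07826)=-0.05238, 0.3186×(-1.65018)=-0.52575, 0.2185×(-2.19429)=-0.47945, 0.0704×(-3.82828)=-0.26951, 0.1519×(-2.71881)=-0.41299, 0.0333×(-4.90833)=-0.16345, 0.0148×(-6.07826)=-0.08996, 0.0481×(-4.37782)=-0.21057, 0.0111×(-6.49330)=-0.07208, 0.0222×(-5.49330)=-0.12195.
Sum = -2.73713, so H' = 2.737.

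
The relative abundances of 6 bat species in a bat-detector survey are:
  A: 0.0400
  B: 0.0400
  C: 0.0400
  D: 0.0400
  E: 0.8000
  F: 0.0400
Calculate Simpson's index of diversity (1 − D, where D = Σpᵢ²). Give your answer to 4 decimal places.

D = 0.04² + 0.04² + 0.04² + 0.04² + 0.8² + 0.04² = 0.001600 + 0.001600 + 0.001600 + 0.001600 + 0.640000 + 0.001600 = 0.648000 (working shown to 6 dp, full precision carried).
So 1 − D = 0.352000, i.e. 0.3520 to 4 decimal places.

0.3520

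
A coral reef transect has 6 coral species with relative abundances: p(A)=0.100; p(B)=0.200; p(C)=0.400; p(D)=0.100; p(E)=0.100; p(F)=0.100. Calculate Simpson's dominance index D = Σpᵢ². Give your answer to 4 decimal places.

D = 0.1² + 0.2² + 0.4² + 0.1² + 0.1² + 0.1² = 0.010000 + 0.040000 + 0.160000 + 0.010000 + 0.010000 + 0.010000 = 0.240000 (working shown to 6 dp, full precision carried).
To 4 decimal places, D = 0.2400.

0.2400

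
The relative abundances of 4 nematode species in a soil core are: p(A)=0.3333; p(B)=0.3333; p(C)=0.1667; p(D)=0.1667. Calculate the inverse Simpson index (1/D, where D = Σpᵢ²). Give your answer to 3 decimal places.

D = 0.3333² + 0.3333² + 0.1667² + 0.1667² = 0.1110889 + 0.1110889 + 0.0277889 + 0.0277889 = 0.2777556 (working shown to 7 dp, full precision carried).
So 1/D = 3.60029, i.e. 3.600 to 3 decimal places.

3.600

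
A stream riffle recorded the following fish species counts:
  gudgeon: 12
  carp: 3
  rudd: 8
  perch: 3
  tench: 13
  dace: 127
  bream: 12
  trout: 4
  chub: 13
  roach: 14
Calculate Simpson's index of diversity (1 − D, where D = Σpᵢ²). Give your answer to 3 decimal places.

0.610

Total N = 12+3+8+3+13+127+12+4+13+14 = 209, so the proportions are 0.05742, 0.01435, 0.03828, 0.01435, 0.0622, 0.60766, 0.05742, 0.01914, 0.0622, 0.06699 (working shown to 5 dp, full precision carried).
D = 0.05742² + 0.01435² + 0.03828² + 0.01435² + 0.0622² + 0.60766² + 0.05742² + 0.01914² + 0.0622² + 0.06699² = 0.00330 + 0.00021 + 0.00147 + 0.00021 + 0.00387 + 0.36925 + 0.00330 + 0.00037 + 0.00387 + 0.00449 = 0.39031.
So 1 − D = 0.60969, i.e. 0.610 to 3 decimal places.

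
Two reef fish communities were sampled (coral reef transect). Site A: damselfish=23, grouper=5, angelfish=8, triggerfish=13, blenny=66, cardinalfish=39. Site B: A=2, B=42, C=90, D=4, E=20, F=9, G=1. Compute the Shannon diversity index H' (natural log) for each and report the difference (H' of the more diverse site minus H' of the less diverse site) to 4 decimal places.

Site A: N=154, proportions 0.149351, 0.032468, 0.051948, 0.084416, 0.428571, 0.253247, giving H' = 1.468514 (working shown to 6 dp, full precision carried).
Site B: N=168, proportions 0.011905, 0.25, 0.535714, 0.02381, 0.119048, 0.053571, 0.005952, giving H' = 1.263332.
Difference = |1.468514 − 1.263332| = 0.205182, i.e. 0.2052 to 4 decimal places.

0.2052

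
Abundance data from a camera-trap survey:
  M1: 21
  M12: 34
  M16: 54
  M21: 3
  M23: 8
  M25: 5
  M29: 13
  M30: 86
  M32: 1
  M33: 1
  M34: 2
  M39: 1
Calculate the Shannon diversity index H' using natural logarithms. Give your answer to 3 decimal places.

1.744

Total N = 21+34+54+3+8+5+13+86+1+1+2+1 = 229, so the proportions are 0.0917, 0.14847, 0.23581, 0.0131, 0.03493, 0.02183, 0.05677, 0.37555, 0.00437, 0.00437, 0.00873, 0.00437 (working shown to 5 dp, full precision carried).
Each pᵢ ln pᵢ term: 0.0917×(-2.38920)=-0.21910, 0.14847×(-1.90736)=-0.28319, 0.23581×(-1.44474)=-0.34068, 0.0131×(-4.33511)=-0.05679, 0.03493×(-3.35428)=-0.11718, 0.02183×(-3.82428)=-0.08350, 0.05677×(-2.86877)=-0.16286, 0.37555×(-0.97937)=-0.36780, 0.00437×(-5.43372)=-0.02373, 0.00437×(-5.43372)=-0.02373, 0.00873×(-4.74057)=-0.04140, 0.00437×(-5.43372)=-0.02373.
Sum = -1.74368, so H' = 1.744.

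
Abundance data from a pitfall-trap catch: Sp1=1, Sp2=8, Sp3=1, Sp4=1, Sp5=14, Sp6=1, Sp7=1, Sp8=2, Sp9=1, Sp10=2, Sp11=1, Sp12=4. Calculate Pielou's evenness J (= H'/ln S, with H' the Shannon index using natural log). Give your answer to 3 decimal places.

Total N = 1+8+1+1+14+1+1+2+1+2+1+4 = 37, so the proportions are 0.02703, 0.21622, 0.02703, 0.02703, 0.37838, 0.02703, 0.02703, 0.05405, 0.02703, 0.05405, 0.02703, 0.10811 (working shown to 5 dp, full precision carried).
H' = −Σ pᵢ ln pᵢ = −((-0.09759) + (-0.33113) + (-0.09759) + (-0.09759) + (-0.36773) + (-0.09759) + (-0.09759) + (-0.15772) + (-0.09759) + (-0.15772) + (-0.09759) + (-0.24050)) = 1.93794.
With S = 12 species, ln S = 2.48491, so J = 1.93794/2.48491 = 0.77989, i.e. 0.780 to 3 decimal places.

0.780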